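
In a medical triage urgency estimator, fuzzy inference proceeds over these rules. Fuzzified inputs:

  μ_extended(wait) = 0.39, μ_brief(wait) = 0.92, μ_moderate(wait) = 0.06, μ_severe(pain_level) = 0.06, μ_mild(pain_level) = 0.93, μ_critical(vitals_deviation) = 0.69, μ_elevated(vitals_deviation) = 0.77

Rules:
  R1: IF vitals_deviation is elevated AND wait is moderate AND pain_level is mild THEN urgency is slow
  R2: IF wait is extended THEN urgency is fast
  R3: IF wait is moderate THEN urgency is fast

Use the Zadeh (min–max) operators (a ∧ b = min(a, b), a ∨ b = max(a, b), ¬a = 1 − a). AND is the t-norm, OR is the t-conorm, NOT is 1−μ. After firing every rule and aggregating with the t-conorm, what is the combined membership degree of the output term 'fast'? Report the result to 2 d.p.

R1: elevated=0.77, moderate=0.06, mild=0.93; AND[min(a, b)] → w = 0.06
R2: extended=0.39 → w = 0.39
R3: moderate=0.06 → w = 0.06
Rules with consequent 'fast': {R2, R3} → strengths 0.39, 0.06
Aggregate via t-conorm [max(a, b)]: 0.39

0.39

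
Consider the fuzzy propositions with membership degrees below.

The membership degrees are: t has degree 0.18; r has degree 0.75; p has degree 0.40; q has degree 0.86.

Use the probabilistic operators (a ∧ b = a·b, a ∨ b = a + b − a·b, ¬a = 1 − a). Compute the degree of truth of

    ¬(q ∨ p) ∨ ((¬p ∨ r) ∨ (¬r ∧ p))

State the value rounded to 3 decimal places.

q ∨ p = a + b − a·b on (0.8600, 0.4000) = 0.9160
¬(q ∨ p) = 1 − 0.9160 = 0.0840
¬p = 1 − 0.4000 = 0.6000
¬p ∨ r = a + b − a·b on (0.6000, 0.7500) = 0.9000
¬r = 1 − 0.7500 = 0.2500
¬r ∧ p = a·b on (0.2500, 0.4000) = 0.1000
(¬p ∨ r) ∨ (¬r ∧ p) = a + b − a·b on (0.9000, 0.1000) = 0.9100
¬(q ∨ p) ∨ ((¬p ∨ r) ∨ (¬r ∧ p)) = a + b − a·b on (0.0840, 0.9100) = 0.9176

0.918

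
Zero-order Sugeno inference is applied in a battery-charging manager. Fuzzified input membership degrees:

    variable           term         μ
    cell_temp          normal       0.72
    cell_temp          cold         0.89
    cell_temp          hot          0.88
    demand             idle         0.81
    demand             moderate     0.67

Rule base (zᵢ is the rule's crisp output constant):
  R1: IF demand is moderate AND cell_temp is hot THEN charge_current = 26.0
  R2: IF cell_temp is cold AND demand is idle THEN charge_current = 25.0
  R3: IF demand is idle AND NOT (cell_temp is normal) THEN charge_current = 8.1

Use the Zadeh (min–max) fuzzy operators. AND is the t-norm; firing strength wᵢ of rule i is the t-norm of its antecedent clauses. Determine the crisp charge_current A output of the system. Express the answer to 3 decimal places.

22.692

R1 (z=26.0): moderate=0.67, hot=0.88; AND[min(a, b)] → w = 0.67
R2 (z=25.0): cold=0.89, idle=0.81; AND[min(a, b)] → w = 0.81
R3 (z=8.1): idle=0.81, ¬normal=1−0.72=0.28; AND[min(a, b)] → w = 0.28
Weighted average = (0.67·26.0 + 0.81·25.0 + 0.28·8.1) / (0.67 + 0.81 + 0.28)
  = 39.9380 / 1.7600 = 22.692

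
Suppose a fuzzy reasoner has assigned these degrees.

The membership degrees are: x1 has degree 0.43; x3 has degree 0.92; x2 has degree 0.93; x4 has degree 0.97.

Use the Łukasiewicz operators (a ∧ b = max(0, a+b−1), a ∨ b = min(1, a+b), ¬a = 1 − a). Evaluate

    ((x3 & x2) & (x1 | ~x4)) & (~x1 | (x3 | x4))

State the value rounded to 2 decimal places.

x3 & x2 = max(0, a+b−1) on (0.92, 0.93) = 0.85
~x4 = 1 − 0.97 = 0.03
x1 | ~x4 = min(1, a+b) on (0.43, 0.03) = 0.46
(x3 & x2) & (x1 | ~x4) = max(0, a+b−1) on (0.85, 0.46) = 0.31
~x1 = 1 − 0.43 = 0.57
x3 | x4 = min(1, a+b) on (0.92, 0.97) = 1.00
~x1 | (x3 | x4) = min(1, a+b) on (0.57, 1.00) = 1.00
((x3 & x2) & (x1 | ~x4)) & (~x1 | (x3 | x4)) = max(0, a+b−1) on (0.31, 1.00) = 0.31

0.31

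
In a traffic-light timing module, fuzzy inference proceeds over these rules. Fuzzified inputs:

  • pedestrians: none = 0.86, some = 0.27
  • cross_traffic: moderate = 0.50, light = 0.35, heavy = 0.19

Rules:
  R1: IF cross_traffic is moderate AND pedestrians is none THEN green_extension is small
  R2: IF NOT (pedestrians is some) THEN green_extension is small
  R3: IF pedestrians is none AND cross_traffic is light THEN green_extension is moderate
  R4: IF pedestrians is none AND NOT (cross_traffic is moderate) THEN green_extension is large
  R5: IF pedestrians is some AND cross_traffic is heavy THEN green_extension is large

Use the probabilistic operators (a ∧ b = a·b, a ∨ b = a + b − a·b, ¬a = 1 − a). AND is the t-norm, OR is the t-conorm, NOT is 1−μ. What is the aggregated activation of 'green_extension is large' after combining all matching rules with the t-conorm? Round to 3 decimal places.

0.459

R1: moderate=0.50, none=0.86; AND[a·b] → w = 0.4300
R2: ¬some=1−0.27=0.73 → w = 0.7300
R3: none=0.86, light=0.35; AND[a·b] → w = 0.3010
R4: none=0.86, ¬moderate=1−0.50=0.50; AND[a·b] → w = 0.4300
R5: some=0.27, heavy=0.19; AND[a·b] → w = 0.0513
Rules with consequent 'large': {R4, R5} → strengths 0.4300, 0.0513
Aggregate via t-conorm [a + b − a·b]: 0.4592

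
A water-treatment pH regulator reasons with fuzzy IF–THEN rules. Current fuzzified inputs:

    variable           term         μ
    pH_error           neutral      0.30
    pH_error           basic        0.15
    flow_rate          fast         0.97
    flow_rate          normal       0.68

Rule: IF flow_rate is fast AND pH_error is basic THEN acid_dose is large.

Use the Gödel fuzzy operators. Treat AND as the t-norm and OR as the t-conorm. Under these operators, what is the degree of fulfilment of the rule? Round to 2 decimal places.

0.15

firing strength: fast=0.97, basic=0.15; AND[min(a, b)] → w = 0.15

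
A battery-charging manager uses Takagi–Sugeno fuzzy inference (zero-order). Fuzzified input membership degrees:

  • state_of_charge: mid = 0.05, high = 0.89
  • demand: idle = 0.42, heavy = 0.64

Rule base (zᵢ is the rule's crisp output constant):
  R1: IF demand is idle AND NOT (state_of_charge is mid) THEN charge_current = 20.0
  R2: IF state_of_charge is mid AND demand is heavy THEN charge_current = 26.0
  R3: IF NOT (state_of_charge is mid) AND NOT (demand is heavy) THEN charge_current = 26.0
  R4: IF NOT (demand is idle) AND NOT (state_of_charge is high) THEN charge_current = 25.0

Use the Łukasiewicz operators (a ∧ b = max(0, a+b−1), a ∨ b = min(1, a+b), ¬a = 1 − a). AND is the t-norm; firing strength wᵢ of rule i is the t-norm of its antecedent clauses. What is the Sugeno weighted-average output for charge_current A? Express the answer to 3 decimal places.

R1 (z=20.0): idle=0.42, ¬mid=1−0.05=0.95; AND[max(0, a+b−1)] → w = 0.37
R2 (z=26.0): mid=0.05, heavy=0.64; AND[max(0, a+b−1)] → w = 0.00
R3 (z=26.0): ¬mid=1−0.05=0.95, ¬heavy=1−0.64=0.36; AND[max(0, a+b−1)] → w = 0.31
R4 (z=25.0): ¬idle=1−0.42=0.58, ¬high=1−0.89=0.11; AND[max(0, a+b−1)] → w = 0.00
Weighted average = (0.37·20.0 + 0.00·26.0 + 0.31·26.0 + 0.00·25.0) / (0.37 + 0.00 + 0.31 + 0.00)
  = 15.4600 / 0.6800 = 22.735

22.735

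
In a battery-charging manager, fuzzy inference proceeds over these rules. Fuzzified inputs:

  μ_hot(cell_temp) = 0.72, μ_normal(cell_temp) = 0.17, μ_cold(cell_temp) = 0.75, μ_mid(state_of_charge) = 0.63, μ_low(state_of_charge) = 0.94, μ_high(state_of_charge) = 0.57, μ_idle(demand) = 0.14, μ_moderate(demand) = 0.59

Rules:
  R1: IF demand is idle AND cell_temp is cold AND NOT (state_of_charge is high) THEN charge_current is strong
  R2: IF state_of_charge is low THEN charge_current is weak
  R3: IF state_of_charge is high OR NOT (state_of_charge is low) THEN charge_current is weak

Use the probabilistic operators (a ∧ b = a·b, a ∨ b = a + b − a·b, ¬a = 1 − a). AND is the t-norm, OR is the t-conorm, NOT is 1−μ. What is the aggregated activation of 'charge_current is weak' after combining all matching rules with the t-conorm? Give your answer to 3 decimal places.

0.976

R1: idle=0.14, cold=0.75, ¬high=1−0.57=0.43; AND[a·b] → w = 0.0452
R2: low=0.94 → w = 0.9400
R3: high=0.57, ¬low=1−0.94=0.06; OR[a + b − a·b] → w = 0.5958
Rules with consequent 'weak': {R2, R3} → strengths 0.9400, 0.5958
Aggregate via t-conorm [a + b − a·b]: 0.9757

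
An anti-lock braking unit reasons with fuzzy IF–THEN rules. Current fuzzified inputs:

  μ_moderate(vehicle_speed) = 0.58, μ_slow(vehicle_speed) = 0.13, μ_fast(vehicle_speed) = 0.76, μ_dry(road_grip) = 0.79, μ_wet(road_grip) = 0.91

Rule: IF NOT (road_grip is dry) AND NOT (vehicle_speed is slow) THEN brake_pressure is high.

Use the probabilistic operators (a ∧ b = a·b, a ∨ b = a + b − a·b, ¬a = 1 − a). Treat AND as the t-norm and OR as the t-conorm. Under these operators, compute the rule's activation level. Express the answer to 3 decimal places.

0.183

firing strength: ¬dry=1−0.79=0.21, ¬slow=1−0.13=0.87; AND[a·b] → w = 0.1827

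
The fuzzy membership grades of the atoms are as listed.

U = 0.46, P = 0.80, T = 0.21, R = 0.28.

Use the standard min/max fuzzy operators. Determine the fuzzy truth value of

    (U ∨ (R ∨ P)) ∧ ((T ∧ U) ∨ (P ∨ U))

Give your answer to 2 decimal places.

R ∨ P = max(a, b) on (0.28, 0.80) = 0.80
U ∨ (R ∨ P) = max(a, b) on (0.46, 0.80) = 0.80
T ∧ U = min(a, b) on (0.21, 0.46) = 0.21
P ∨ U = max(a, b) on (0.80, 0.46) = 0.80
(T ∧ U) ∨ (P ∨ U) = max(a, b) on (0.21, 0.80) = 0.80
(U ∨ (R ∨ P)) ∧ ((T ∧ U) ∨ (P ∨ U)) = min(a, b) on (0.80, 0.80) = 0.80

0.80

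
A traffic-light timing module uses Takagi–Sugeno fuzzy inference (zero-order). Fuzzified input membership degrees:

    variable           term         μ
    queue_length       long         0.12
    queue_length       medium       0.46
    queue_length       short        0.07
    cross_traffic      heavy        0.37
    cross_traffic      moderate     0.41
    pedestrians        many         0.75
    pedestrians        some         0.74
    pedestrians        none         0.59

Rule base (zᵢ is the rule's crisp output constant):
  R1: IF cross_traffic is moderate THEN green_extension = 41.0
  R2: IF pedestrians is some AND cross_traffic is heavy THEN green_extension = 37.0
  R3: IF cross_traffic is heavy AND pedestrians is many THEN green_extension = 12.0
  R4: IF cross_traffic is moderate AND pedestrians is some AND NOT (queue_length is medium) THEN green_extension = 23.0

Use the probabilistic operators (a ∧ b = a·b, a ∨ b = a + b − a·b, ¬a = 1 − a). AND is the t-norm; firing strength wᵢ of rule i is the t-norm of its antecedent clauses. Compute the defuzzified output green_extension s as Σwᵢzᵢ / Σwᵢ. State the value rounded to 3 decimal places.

30.253

R1 (z=41.0): moderate=0.41 → w = 0.4100
R2 (z=37.0): some=0.74, heavy=0.37; AND[a·b] → w = 0.2738
R3 (z=12.0): heavy=0.37, many=0.75; AND[a·b] → w = 0.2775
R4 (z=23.0): moderate=0.41, some=0.74, ¬medium=1−0.46=0.54; AND[a·b] → w = 0.1638
Weighted average = (0.4100·41.0 + 0.2738·37.0 + 0.2775·12.0 + 0.1638·23.0) / (0.4100 + 0.2738 + 0.2775 + 0.1638)
  = 34.0388 / 1.1251 = 30.253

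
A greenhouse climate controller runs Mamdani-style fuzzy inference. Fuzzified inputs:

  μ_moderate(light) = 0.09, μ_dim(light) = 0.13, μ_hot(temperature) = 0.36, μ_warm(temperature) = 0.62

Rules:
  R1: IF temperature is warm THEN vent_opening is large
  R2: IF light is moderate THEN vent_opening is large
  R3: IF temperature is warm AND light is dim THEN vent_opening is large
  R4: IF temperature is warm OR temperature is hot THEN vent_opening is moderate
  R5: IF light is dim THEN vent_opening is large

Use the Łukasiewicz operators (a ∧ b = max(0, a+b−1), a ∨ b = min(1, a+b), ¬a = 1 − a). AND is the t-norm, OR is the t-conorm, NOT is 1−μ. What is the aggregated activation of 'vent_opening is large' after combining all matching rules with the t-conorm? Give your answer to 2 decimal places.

0.84

R1: warm=0.62 → w = 0.62
R2: moderate=0.09 → w = 0.09
R3: warm=0.62, dim=0.13; AND[max(0, a+b−1)] → w = 0.00
R4: warm=0.62, hot=0.36; OR[min(1, a+b)] → w = 0.98
R5: dim=0.13 → w = 0.13
Rules with consequent 'large': {R1, R2, R3, R5} → strengths 0.62, 0.09, 0.00, 0.13
Aggregate via t-conorm [min(1, a+b)]: 0.84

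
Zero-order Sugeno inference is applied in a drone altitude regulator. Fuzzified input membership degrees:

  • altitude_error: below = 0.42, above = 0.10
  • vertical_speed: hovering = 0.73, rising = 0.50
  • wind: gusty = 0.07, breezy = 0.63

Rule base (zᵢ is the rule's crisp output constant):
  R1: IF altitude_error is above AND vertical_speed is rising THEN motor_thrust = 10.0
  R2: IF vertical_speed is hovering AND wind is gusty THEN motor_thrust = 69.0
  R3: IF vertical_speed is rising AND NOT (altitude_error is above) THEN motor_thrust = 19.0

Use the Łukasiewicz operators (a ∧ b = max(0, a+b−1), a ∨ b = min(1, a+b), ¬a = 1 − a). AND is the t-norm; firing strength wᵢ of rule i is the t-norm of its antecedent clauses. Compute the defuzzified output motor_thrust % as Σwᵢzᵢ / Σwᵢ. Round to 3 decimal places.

R1 (z=10.0): above=0.10, rising=0.50; AND[max(0, a+b−1)] → w = 0.00
R2 (z=69.0): hovering=0.73, gusty=0.07; AND[max(0, a+b−1)] → w = 0.00
R3 (z=19.0): rising=0.50, ¬above=1−0.10=0.90; AND[max(0, a+b−1)] → w = 0.40
Weighted average = (0.00·10.0 + 0.00·69.0 + 0.40·19.0) / (0.00 + 0.00 + 0.40)
  = 7.6000 / 0.4000 = 19.000

19.000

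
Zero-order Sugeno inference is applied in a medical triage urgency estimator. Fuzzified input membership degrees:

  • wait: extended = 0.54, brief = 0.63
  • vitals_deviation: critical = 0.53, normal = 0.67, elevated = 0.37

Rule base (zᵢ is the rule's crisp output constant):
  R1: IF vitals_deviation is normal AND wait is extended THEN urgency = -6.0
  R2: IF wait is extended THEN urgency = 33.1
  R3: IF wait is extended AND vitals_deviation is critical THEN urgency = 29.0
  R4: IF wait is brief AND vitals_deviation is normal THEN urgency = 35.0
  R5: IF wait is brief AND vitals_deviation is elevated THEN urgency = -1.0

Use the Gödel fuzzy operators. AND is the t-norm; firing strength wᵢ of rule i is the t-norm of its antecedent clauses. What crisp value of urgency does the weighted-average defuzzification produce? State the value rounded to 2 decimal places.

19.80

R1 (z=-6.0): normal=0.67, extended=0.54; AND[min(a, b)] → w = 0.54
R2 (z=33.1): extended=0.54 → w = 0.54
R3 (z=29.0): extended=0.54, critical=0.53; AND[min(a, b)] → w = 0.53
R4 (z=35.0): brief=0.63, normal=0.67; AND[min(a, b)] → w = 0.63
R5 (z=-1.0): brief=0.63, elevated=0.37; AND[min(a, b)] → w = 0.37
Weighted average = (0.54·-6.0 + 0.54·33.1 + 0.53·29.0 + 0.63·35.0 + 0.37·-1.0) / (0.54 + 0.54 + 0.53 + 0.63 + 0.37)
  = 51.6840 / 2.6100 = 19.80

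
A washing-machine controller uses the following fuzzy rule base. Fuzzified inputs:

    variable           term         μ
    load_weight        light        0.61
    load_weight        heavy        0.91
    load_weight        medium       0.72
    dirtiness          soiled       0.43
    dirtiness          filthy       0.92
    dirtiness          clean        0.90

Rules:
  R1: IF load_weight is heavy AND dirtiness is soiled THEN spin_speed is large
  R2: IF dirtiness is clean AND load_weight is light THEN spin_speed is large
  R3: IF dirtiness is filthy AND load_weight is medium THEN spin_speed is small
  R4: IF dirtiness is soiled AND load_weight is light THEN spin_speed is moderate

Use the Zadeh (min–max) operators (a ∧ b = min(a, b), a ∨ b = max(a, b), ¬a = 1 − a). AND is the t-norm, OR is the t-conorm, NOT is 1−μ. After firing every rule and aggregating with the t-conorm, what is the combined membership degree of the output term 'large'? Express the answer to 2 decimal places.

R1: heavy=0.91, soiled=0.43; AND[min(a, b)] → w = 0.43
R2: clean=0.90, light=0.61; AND[min(a, b)] → w = 0.61
R3: filthy=0.92, medium=0.72; AND[min(a, b)] → w = 0.72
R4: soiled=0.43, light=0.61; AND[min(a, b)] → w = 0.43
Rules with consequent 'large': {R1, R2} → strengths 0.43, 0.61
Aggregate via t-conorm [max(a, b)]: 0.61

0.61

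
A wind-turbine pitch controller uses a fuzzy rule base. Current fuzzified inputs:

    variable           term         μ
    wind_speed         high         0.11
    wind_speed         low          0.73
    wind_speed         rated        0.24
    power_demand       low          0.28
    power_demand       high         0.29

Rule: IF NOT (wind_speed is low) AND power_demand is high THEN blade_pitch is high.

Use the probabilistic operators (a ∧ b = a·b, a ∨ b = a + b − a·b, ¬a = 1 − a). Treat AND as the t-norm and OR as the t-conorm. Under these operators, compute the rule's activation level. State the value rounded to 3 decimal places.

firing strength: ¬low=1−0.73=0.27, high=0.29; AND[a·b] → w = 0.0783

0.078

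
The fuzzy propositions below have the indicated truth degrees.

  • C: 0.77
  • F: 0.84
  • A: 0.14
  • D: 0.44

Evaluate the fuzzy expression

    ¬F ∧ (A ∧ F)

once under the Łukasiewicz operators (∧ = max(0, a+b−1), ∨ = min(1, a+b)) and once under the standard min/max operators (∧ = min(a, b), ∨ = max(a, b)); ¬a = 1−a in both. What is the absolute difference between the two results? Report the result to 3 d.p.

Under Łukasiewicz:
  ¬F = 1 − 0.84 = 0.16
  A ∧ F = max(0, a+b−1) on (0.14, 0.84) = 0.00
  ¬F ∧ (A ∧ F) = max(0, a+b−1) on (0.16, 0.00) = 0.00
  → value = 0.0000
Under standard min/max:
  ¬F = 1 − 0.84 = 0.16
  A ∧ F = min(a, b) on (0.14, 0.84) = 0.14
  ¬F ∧ (A ∧ F) = min(a, b) on (0.16, 0.14) = 0.14
  → value = 0.1400
|0.0000 − 0.1400| = 0.140

0.140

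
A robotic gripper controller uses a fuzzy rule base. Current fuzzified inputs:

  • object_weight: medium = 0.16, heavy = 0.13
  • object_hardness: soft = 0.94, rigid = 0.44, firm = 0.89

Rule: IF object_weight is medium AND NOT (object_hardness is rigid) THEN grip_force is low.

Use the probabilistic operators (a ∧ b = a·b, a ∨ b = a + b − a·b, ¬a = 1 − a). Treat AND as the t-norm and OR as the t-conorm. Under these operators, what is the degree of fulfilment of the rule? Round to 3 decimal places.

firing strength: medium=0.16, ¬rigid=1−0.44=0.56; AND[a·b] → w = 0.0896

0.090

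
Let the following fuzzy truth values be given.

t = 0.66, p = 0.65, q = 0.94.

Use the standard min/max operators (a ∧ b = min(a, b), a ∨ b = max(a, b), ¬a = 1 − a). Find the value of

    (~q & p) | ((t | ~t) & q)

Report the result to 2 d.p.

~q = 1 − 0.94 = 0.06
~q & p = min(a, b) on (0.06, 0.65) = 0.06
~t = 1 − 0.66 = 0.34
t | ~t = max(a, b) on (0.66, 0.34) = 0.66
(t | ~t) & q = min(a, b) on (0.66, 0.94) = 0.66
(~q & p) | ((t | ~t) & q) = max(a, b) on (0.06, 0.66) = 0.66

0.66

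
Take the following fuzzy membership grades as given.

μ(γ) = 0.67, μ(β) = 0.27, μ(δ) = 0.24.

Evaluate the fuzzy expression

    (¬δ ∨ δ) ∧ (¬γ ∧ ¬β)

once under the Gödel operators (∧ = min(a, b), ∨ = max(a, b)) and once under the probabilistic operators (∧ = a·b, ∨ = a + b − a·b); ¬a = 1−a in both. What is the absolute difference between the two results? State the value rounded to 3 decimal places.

0.133

Under Gödel:
  ¬δ = 1 − 0.24 = 0.76
  ¬δ ∨ δ = max(a, b) on (0.76, 0.24) = 0.76
  ¬γ = 1 − 0.67 = 0.33
  ¬β = 1 − 0.27 = 0.73
  ¬γ ∧ ¬β = min(a, b) on (0.33, 0.73) = 0.33
  (¬δ ∨ δ) ∧ (¬γ ∧ ¬β) = min(a, b) on (0.76, 0.33) = 0.33
  → value = 0.3300
Under probabilistic:
  ¬δ = 1 − 0.2400 = 0.7600
  ¬δ ∨ δ = a + b − a·b on (0.7600, 0.2400) = 0.8176
  ¬γ = 1 − 0.6700 = 0.3300
  ¬β = 1 − 0.2700 = 0.7300
  ¬γ ∧ ¬β = a·b on (0.3300, 0.7300) = 0.2409
  (¬δ ∨ δ) ∧ (¬γ ∧ ¬β) = a·b on (0.8176, 0.2409) = 0.1970
  → value = 0.1970
|0.3300 − 0.1970| = 0.133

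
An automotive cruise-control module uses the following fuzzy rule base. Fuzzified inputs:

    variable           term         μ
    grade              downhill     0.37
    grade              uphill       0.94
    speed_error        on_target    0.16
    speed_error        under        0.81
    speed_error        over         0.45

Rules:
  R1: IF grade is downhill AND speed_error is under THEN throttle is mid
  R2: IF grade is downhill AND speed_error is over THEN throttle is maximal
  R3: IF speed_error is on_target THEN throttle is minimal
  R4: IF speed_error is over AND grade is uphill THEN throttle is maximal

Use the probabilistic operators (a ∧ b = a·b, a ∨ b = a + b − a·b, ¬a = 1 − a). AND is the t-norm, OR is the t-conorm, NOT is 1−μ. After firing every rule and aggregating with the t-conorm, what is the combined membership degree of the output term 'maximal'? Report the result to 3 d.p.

R1: downhill=0.37, under=0.81; AND[a·b] → w = 0.2997
R2: downhill=0.37, over=0.45; AND[a·b] → w = 0.1665
R3: on_target=0.16 → w = 0.1600
R4: over=0.45, uphill=0.94; AND[a·b] → w = 0.4230
Rules with consequent 'maximal': {R2, R4} → strengths 0.1665, 0.4230
Aggregate via t-conorm [a + b − a·b]: 0.5191

0.519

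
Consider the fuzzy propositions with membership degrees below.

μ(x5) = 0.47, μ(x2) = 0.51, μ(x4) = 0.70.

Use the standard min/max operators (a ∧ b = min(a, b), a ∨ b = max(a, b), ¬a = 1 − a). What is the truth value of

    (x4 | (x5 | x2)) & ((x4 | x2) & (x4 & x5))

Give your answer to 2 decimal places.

x5 | x2 = max(a, b) on (0.47, 0.51) = 0.51
x4 | (x5 | x2) = max(a, b) on (0.70, 0.51) = 0.70
x4 | x2 = max(a, b) on (0.70, 0.51) = 0.70
x4 & x5 = min(a, b) on (0.70, 0.47) = 0.47
(x4 | x2) & (x4 & x5) = min(a, b) on (0.70, 0.47) = 0.47
(x4 | (x5 | x2)) & ((x4 | x2) & (x4 & x5)) = min(a, b) on (0.70, 0.47) = 0.47

0.47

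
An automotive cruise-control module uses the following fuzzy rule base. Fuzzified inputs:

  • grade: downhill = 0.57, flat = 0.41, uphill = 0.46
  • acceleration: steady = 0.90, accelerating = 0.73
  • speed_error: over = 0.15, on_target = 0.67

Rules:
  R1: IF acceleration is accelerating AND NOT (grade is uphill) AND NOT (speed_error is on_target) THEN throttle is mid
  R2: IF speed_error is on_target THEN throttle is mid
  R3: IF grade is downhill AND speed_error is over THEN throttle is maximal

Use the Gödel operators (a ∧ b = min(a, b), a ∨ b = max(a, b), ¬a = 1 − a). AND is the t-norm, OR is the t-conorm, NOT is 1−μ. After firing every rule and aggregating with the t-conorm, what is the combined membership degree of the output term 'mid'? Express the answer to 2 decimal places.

0.67

R1: accelerating=0.73, ¬uphill=1−0.46=0.54, ¬on_target=1−0.67=0.33; AND[min(a, b)] → w = 0.33
R2: on_target=0.67 → w = 0.67
R3: downhill=0.57, over=0.15; AND[min(a, b)] → w = 0.15
Rules with consequent 'mid': {R1, R2} → strengths 0.33, 0.67
Aggregate via t-conorm [max(a, b)]: 0.67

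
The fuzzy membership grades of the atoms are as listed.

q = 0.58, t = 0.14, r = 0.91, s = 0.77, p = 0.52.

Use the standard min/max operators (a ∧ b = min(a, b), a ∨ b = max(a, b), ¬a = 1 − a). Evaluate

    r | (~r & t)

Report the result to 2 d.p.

0.91

~r = 1 − 0.91 = 0.09
~r & t = min(a, b) on (0.09, 0.14) = 0.09
r | (~r & t) = max(a, b) on (0.91, 0.09) = 0.91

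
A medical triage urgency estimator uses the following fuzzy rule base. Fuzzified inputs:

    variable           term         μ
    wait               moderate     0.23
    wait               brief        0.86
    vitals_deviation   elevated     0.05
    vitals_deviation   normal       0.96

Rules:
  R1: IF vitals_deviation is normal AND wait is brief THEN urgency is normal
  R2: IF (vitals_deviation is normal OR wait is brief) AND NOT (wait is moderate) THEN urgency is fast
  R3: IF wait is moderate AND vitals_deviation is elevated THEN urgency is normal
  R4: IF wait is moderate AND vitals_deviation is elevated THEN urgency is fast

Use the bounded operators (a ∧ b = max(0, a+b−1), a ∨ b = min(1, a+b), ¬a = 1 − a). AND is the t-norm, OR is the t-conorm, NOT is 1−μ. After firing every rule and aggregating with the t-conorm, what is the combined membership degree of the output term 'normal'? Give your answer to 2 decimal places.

R1: normal=0.96, brief=0.86; AND[max(0, a+b−1)] → w = 0.82
R2: (normal=0.96 OR brief=0.86) = 1.00; AND[max(0, a+b−1)] with ¬moderate=1−0.23=0.77 → w = 0.77
R3: moderate=0.23, elevated=0.05; AND[max(0, a+b−1)] → w = 0.00
R4: moderate=0.23, elevated=0.05; AND[max(0, a+b−1)] → w = 0.00
Rules with consequent 'normal': {R1, R3} → strengths 0.82, 0.00
Aggregate via t-conorm [min(1, a+b)]: 0.82

0.82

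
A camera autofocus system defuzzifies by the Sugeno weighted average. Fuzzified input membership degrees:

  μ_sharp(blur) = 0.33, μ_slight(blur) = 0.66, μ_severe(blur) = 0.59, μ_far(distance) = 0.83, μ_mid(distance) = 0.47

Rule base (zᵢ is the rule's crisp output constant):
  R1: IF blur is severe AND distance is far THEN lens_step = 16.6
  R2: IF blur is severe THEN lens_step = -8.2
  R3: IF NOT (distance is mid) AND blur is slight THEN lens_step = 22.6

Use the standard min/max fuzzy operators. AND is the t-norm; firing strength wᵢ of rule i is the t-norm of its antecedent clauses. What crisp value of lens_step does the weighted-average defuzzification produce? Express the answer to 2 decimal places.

9.90

R1 (z=16.6): severe=0.59, far=0.83; AND[min(a, b)] → w = 0.59
R2 (z=-8.2): severe=0.59 → w = 0.59
R3 (z=22.6): ¬mid=1−0.47=0.53, slight=0.66; AND[min(a, b)] → w = 0.53
Weighted average = (0.59·16.6 + 0.59·-8.2 + 0.53·22.6) / (0.59 + 0.59 + 0.53)
  = 16.9340 / 1.7100 = 9.90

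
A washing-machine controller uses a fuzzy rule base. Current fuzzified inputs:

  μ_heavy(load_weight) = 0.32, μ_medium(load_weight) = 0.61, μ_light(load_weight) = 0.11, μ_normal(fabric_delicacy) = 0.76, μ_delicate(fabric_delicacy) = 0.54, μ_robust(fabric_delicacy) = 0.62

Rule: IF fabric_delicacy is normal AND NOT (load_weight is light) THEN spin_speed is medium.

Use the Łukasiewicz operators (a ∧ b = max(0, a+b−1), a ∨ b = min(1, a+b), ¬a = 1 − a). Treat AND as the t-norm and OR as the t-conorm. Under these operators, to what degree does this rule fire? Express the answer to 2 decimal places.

0.65

firing strength: normal=0.76, ¬light=1−0.11=0.89; AND[max(0, a+b−1)] → w = 0.65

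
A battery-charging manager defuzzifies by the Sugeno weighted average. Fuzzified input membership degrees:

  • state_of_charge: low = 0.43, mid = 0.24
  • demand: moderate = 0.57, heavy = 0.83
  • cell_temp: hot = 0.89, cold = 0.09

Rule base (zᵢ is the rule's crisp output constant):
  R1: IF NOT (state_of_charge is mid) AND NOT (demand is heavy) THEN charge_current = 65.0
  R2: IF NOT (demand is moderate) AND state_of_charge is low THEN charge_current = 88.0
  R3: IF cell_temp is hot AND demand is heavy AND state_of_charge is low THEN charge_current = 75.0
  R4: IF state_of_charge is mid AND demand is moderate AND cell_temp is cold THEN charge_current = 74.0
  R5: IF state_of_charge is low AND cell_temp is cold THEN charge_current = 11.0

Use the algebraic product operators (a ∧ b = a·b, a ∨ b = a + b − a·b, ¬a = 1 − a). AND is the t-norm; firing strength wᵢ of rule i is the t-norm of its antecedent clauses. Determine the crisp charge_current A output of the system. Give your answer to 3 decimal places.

R1 (z=65.0): ¬mid=1−0.24=0.76, ¬heavy=1−0.83=0.17; AND[a·b] → w = 0.1292
R2 (z=88.0): ¬moderate=1−0.57=0.43, low=0.43; AND[a·b] → w = 0.1849
R3 (z=75.0): hot=0.89, heavy=0.83, low=0.43; AND[a·b] → w = 0.3176
R4 (z=74.0): mid=0.24, moderate=0.57, cold=0.09; AND[a·b] → w = 0.0123
R5 (z=11.0): low=0.43, cold=0.09; AND[a·b] → w = 0.0387
Weighted average = (0.1292·65.0 + 0.1849·88.0 + 0.3176·75.0 + 0.0123·74.0 + 0.0387·11.0) / (0.1292 + 0.1849 + 0.3176 + 0.0123 + 0.0387)
  = 49.8291 / 0.6828 = 72.983

72.983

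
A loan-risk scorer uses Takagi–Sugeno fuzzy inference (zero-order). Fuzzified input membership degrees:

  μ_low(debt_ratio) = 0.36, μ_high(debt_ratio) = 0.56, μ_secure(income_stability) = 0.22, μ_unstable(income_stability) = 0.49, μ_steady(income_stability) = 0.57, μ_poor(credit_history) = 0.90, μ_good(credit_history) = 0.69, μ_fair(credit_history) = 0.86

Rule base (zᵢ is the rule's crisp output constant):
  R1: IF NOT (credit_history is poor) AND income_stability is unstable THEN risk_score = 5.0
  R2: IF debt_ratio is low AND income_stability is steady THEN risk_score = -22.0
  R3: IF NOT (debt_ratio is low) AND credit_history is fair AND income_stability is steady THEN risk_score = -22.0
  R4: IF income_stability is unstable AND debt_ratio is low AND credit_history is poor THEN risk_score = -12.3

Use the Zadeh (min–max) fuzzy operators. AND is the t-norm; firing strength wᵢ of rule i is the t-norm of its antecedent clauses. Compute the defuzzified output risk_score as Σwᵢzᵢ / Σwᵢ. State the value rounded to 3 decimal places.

-17.545

R1 (z=5.0): ¬poor=1−0.90=0.10, unstable=0.49; AND[min(a, b)] → w = 0.10
R2 (z=-22.0): low=0.36, steady=0.57; AND[min(a, b)] → w = 0.36
R3 (z=-22.0): ¬low=1−0.36=0.64, fair=0.86, steady=0.57; AND[min(a, b)] → w = 0.57
R4 (z=-12.3): unstable=0.49, low=0.36, poor=0.90; AND[min(a, b)] → w = 0.36
Weighted average = (0.10·5.0 + 0.36·-22.0 + 0.57·-22.0 + 0.36·-12.3) / (0.10 + 0.36 + 0.57 + 0.36)
  = -24.3880 / 1.3900 = -17.545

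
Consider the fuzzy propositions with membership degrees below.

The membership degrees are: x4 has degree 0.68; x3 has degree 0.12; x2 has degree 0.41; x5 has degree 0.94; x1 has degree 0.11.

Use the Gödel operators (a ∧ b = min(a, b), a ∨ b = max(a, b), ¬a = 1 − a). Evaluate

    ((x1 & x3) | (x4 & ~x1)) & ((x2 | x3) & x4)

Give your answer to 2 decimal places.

x1 & x3 = min(a, b) on (0.11, 0.12) = 0.11
~x1 = 1 − 0.11 = 0.89
x4 & ~x1 = min(a, b) on (0.68, 0.89) = 0.68
(x1 & x3) | (x4 & ~x1) = max(a, b) on (0.11, 0.68) = 0.68
x2 | x3 = max(a, b) on (0.41, 0.12) = 0.41
(x2 | x3) & x4 = min(a, b) on (0.41, 0.68) = 0.41
((x1 & x3) | (x4 & ~x1)) & ((x2 | x3) & x4) = min(a, b) on (0.68, 0.41) = 0.41

0.41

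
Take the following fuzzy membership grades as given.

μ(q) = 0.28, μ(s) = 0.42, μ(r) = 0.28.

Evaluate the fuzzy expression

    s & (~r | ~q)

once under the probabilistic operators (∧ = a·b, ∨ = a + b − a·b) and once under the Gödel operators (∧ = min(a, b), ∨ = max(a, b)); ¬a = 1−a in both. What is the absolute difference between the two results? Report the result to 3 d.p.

0.033

Under probabilistic:
  ~r = 1 − 0.2800 = 0.7200
  ~q = 1 − 0.2800 = 0.7200
  ~r | ~q = a + b − a·b on (0.7200, 0.7200) = 0.9216
  s & (~r | ~q) = a·b on (0.4200, 0.9216) = 0.3871
  → value = 0.3871
Under Gödel:
  ~r = 1 − 0.28 = 0.72
  ~q = 1 − 0.28 = 0.72
  ~r | ~q = max(a, b) on (0.72, 0.72) = 0.72
  s & (~r | ~q) = min(a, b) on (0.42, 0.72) = 0.42
  → value = 0.4200
|0.3871 − 0.4200| = 0.033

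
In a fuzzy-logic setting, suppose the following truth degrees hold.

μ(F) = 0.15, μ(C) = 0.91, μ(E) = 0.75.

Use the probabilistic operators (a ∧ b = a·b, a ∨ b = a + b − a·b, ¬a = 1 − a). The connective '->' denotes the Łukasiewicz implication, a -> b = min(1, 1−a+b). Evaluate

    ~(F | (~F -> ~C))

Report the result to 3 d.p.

~F = 1 − 0.1500 = 0.8500
~C = 1 − 0.9100 = 0.0900
~F -> ~C  [Łukasiewicz: min(1, 1−a+b)] with a=0.8500, b=0.0900 → 0.2400
F | (~F -> ~C) = a + b − a·b on (0.1500, 0.2400) = 0.3540
~(F | (~F -> ~C)) = 1 − 0.3540 = 0.6460

0.646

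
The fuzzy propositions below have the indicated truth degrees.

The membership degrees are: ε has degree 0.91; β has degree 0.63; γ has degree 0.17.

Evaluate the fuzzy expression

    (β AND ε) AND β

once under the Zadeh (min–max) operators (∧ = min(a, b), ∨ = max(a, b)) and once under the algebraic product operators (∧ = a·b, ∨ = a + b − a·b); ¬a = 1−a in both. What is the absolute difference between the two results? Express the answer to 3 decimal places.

Under Zadeh (min–max):
  β AND ε = min(a, b) on (0.63, 0.91) = 0.63
  (β AND ε) AND β = min(a, b) on (0.63, 0.63) = 0.63
  → value = 0.6300
Under algebraic product:
  β AND ε = a·b on (0.6300, 0.9100) = 0.5733
  (β AND ε) AND β = a·b on (0.5733, 0.6300) = 0.3612
  → value = 0.3612
|0.6300 − 0.3612| = 0.269

0.269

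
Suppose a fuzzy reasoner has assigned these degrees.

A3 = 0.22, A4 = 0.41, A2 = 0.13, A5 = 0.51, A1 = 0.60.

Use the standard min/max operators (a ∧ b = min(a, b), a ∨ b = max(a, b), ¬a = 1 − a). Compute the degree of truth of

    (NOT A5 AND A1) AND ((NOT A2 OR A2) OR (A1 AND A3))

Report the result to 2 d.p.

NOT A5 = 1 − 0.51 = 0.49
NOT A5 AND A1 = min(a, b) on (0.49, 0.60) = 0.49
NOT A2 = 1 − 0.13 = 0.87
NOT A2 OR A2 = max(a, b) on (0.87, 0.13) = 0.87
A1 AND A3 = min(a, b) on (0.60, 0.22) = 0.22
(NOT A2 OR A2) OR (A1 AND A3) = max(a, b) on (0.87, 0.22) = 0.87
(NOT A5 AND A1) AND ((NOT A2 OR A2) OR (A1 AND A3)) = min(a, b) on (0.49, 0.87) = 0.49

0.49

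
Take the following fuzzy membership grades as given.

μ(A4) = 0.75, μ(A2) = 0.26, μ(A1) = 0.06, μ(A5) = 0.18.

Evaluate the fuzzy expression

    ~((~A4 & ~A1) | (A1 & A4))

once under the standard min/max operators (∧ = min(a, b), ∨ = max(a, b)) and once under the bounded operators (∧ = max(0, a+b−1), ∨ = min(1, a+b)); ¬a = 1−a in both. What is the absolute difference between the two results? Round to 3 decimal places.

Under standard min/max:
  ~A4 = 1 − 0.75 = 0.25
  ~A1 = 1 − 0.06 = 0.94
  ~A4 & ~A1 = min(a, b) on (0.25, 0.94) = 0.25
  A1 & A4 = min(a, b) on (0.06, 0.75) = 0.06
  (~A4 & ~A1) | (A1 & A4) = max(a, b) on (0.25, 0.06) = 0.25
  ~((~A4 & ~A1) | (A1 & A4)) = 1 − 0.25 = 0.75
  → value = 0.7500
Under bounded:
  ~A4 = 1 − 0.75 = 0.25
  ~A1 = 1 − 0.06 = 0.94
  ~A4 & ~A1 = max(0, a+b−1) on (0.25, 0.94) = 0.19
  A1 & A4 = max(0, a+b−1) on (0.06, 0.75) = 0.00
  (~A4 & ~A1) | (A1 & A4) = min(1, a+b) on (0.19, 0.00) = 0.19
  ~((~A4 & ~A1) | (A1 & A4)) = 1 − 0.19 = 0.81
  → value = 0.8100
|0.7500 − 0.8100| = 0.060

0.060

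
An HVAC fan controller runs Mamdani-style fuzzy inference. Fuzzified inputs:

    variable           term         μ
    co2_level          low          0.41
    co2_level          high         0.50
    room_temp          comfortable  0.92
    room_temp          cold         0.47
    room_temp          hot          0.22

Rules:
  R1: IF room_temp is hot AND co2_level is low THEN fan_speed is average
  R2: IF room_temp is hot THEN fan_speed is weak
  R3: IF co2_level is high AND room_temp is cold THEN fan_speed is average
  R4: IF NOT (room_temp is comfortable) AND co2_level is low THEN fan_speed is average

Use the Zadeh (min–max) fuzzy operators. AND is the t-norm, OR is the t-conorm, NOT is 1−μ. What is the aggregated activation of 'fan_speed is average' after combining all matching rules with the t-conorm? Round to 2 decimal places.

R1: hot=0.22, low=0.41; AND[min(a, b)] → w = 0.22
R2: hot=0.22 → w = 0.22
R3: high=0.50, cold=0.47; AND[min(a, b)] → w = 0.47
R4: ¬comfortable=1−0.92=0.08, low=0.41; AND[min(a, b)] → w = 0.08
Rules with consequent 'average': {R1, R3, R4} → strengths 0.22, 0.47, 0.08
Aggregate via t-conorm [max(a, b)]: 0.47

0.47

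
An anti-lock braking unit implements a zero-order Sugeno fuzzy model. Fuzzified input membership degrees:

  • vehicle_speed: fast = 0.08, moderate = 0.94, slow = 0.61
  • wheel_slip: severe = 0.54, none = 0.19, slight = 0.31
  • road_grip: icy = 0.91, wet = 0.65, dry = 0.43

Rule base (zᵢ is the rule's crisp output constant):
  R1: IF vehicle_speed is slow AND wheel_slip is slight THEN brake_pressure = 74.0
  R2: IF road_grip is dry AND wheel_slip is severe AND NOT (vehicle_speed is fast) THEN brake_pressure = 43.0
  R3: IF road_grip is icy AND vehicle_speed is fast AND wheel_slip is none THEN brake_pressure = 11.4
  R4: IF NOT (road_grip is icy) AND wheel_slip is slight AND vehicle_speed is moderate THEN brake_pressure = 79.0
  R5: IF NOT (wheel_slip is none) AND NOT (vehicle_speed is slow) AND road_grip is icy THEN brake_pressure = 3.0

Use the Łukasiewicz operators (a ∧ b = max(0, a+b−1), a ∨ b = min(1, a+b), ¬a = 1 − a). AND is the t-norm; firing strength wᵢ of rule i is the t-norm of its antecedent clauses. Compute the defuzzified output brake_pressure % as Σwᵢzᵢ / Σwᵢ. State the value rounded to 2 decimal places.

3.00

R1 (z=74.0): slow=0.61, slight=0.31; AND[max(0, a+b−1)] → w = 0.00
R2 (z=43.0): dry=0.43, severe=0.54, ¬fast=1−0.08=0.92; AND[max(0, a+b−1)] → w = 0.00
R3 (z=11.4): icy=0.91, fast=0.08, none=0.19; AND[max(0, a+b−1)] → w = 0.00
R4 (z=79.0): ¬icy=1−0.91=0.09, slight=0.31, moderate=0.94; AND[max(0, a+b−1)] → w = 0.00
R5 (z=3.0): ¬none=1−0.19=0.81, ¬slow=1−0.61=0.39, icy=0.91; AND[max(0, a+b−1)] → w = 0.11
Weighted average = (0.00·74.0 + 0.00·43.0 + 0.00·11.4 + 0.00·79.0 + 0.11·3.0) / (0.00 + 0.00 + 0.00 + 0.00 + 0.11)
  = 0.3300 / 0.1100 = 3.00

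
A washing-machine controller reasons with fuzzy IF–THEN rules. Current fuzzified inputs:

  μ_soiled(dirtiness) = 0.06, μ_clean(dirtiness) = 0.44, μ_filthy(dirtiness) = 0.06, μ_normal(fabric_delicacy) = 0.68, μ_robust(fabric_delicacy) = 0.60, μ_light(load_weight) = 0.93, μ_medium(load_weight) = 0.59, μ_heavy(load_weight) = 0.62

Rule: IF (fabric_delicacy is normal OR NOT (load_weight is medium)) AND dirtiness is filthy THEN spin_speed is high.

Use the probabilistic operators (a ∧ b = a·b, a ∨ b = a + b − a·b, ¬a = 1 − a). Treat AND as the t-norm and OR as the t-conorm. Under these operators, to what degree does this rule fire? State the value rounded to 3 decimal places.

firing strength: (normal=0.68 OR ¬medium=1−0.59=0.41) = 0.8112; AND[a·b] with filthy=0.06 → w = 0.0487

0.049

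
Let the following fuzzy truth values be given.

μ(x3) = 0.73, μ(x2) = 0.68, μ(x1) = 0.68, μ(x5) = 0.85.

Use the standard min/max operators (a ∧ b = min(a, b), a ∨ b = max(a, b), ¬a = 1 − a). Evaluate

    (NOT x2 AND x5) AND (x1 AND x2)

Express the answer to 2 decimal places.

0.32

NOT x2 = 1 − 0.68 = 0.32
NOT x2 AND x5 = min(a, b) on (0.32, 0.85) = 0.32
x1 AND x2 = min(a, b) on (0.68, 0.68) = 0.68
(NOT x2 AND x5) AND (x1 AND x2) = min(a, b) on (0.32, 0.68) = 0.32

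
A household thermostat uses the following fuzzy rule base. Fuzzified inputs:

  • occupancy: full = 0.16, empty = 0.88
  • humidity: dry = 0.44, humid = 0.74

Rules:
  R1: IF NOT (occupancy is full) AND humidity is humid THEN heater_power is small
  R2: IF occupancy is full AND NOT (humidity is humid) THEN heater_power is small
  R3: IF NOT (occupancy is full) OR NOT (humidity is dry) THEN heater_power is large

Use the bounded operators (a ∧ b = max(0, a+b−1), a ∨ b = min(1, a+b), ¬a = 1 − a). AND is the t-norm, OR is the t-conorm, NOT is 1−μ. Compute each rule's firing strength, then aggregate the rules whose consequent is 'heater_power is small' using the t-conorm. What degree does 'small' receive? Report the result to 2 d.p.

R1: ¬full=1−0.16=0.84, humid=0.74; AND[max(0, a+b−1)] → w = 0.58
R2: full=0.16, ¬humid=1−0.74=0.26; AND[max(0, a+b−1)] → w = 0.00
R3: ¬full=1−0.16=0.84, ¬dry=1−0.44=0.56; OR[min(1, a+b)] → w = 1.00
Rules with consequent 'small': {R1, R2} → strengths 0.58, 0.00
Aggregate via t-conorm [min(1, a+b)]: 0.58

0.58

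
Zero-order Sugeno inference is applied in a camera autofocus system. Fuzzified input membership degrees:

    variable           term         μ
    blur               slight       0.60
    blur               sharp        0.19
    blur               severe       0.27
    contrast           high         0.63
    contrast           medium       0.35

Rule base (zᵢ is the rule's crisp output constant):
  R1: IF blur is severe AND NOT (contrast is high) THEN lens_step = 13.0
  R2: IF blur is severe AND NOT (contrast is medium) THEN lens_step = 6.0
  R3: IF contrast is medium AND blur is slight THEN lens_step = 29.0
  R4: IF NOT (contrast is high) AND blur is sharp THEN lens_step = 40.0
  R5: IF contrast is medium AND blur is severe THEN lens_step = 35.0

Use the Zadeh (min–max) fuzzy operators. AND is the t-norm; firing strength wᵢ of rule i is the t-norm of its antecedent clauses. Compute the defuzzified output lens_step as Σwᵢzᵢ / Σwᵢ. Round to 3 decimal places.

R1 (z=13.0): severe=0.27, ¬high=1−0.63=0.37; AND[min(a, b)] → w = 0.27
R2 (z=6.0): severe=0.27, ¬medium=1−0.35=0.65; AND[min(a, b)] → w = 0.27
R3 (z=29.0): medium=0.35, slight=0.60; AND[min(a, b)] → w = 0.35
R4 (z=40.0): ¬high=1−0.63=0.37, sharp=0.19; AND[min(a, b)] → w = 0.19
R5 (z=35.0): medium=0.35, severe=0.27; AND[min(a, b)] → w = 0.27
Weighted average = (0.27·13.0 + 0.27·6.0 + 0.35·29.0 + 0.19·40.0 + 0.27·35.0) / (0.27 + 0.27 + 0.35 + 0.19 + 0.27)
  = 32.3300 / 1.3500 = 23.948

23.948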